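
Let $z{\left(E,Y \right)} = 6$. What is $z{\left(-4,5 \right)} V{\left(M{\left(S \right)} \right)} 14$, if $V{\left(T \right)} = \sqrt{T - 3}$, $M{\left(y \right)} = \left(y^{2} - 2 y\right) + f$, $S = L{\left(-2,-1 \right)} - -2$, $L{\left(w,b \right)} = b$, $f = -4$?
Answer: $168 i \sqrt{2} \approx 237.59 i$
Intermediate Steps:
$S = 1$ ($S = -1 - -2 = -1 + 2 = 1$)
$M{\left(y \right)} = -4 + y^{2} - 2 y$ ($M{\left(y \right)} = \left(y^{2} - 2 y\right) - 4 = -4 + y^{2} - 2 y$)
$V{\left(T \right)} = \sqrt{-3 + T}$
$z{\left(-4,5 \right)} V{\left(M{\left(S \right)} \right)} 14 = 6 \sqrt{-3 - \left(6 - 1\right)} 14 = 6 \sqrt{-3 - 5} \cdot 14 = 6 \sqrt{-8} \cdot 14 = 6 \cdot 2 i \sqrt{2} \cdot 14 = 12 i \sqrt{2} \cdot 14 = 168 i \sqrt{2}$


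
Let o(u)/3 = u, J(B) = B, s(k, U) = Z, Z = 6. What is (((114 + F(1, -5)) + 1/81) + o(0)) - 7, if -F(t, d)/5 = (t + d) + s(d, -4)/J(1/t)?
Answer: 7858/81 ≈ 97.012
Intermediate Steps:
s(k, U) = 6
o(u) = 3*u
F(t, d) = -35*t - 5*d (F(t, d) = -5*((t + d) + 6/(1/t)) = -5*((d + t) + 6*t) = -5*(d + 7*t) = -35*t - 5*d)
(((114 + F(1, -5)) + 1/81) + o(0)) - 7 = (((114 + (-35*1 - 5*(-5))) + 1/81) + 3*0) - 7 = (((114 + (-35 + 25)) + 1/81) + 0) - 7 = (((114 - 10) + 1/81) + 0) - 7 = ((104 + 1/81) + 0) - 7 = (8425/81 + 0) - 7 = 8425/81 - 7 = 7858/81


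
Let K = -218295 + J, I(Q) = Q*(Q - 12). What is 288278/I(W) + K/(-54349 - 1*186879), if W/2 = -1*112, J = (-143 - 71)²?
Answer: 9832464065/1594034624 ≈ 6.1683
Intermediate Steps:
J = 45796 (J = (-214)² = 45796)
W = -224 (W = 2*(-1*112) = 2*(-112) = -224)
I(Q) = Q*(-12 + Q)
K = -172499 (K = -218295 + 45796 = -172499)
288278/I(W) + K/(-54349 - 1*186879) = 288278/((-224*(-12 - 224))) - 172499/(-54349 - 1*186879) = 288278/((-224*(-236))) - 172499/(-54349 - 186879) = 288278/52864 - 172499/(-241228) = 288278*(1/52864) - 172499*(-1/241228) = 144139/26432 + 172499/241228 = 9832464065/1594034624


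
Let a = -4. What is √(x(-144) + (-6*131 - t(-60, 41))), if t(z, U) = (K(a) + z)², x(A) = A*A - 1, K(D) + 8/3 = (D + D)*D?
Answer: √171077/3 ≈ 137.87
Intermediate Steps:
K(D) = -8/3 + 2*D² (K(D) = -8/3 + (D + D)*D = -8/3 + (2*D)*D = -8/3 + 2*D²)
x(A) = -1 + A² (x(A) = A² - 1 = -1 + A²)
t(z, U) = (88/3 + z)² (t(z, U) = ((-8/3 + 2*(-4)²) + z)² = ((-8/3 + 2*16) + z)² = ((-8/3 + 32) + z)² = (88/3 + z)²)
√(x(-144) + (-6*131 - t(-60, 41))) = √((-1 + (-144)²) + (-6*131 - (88 + 3*(-60))²/9)) = √((-1 + 20736) + (-786 - (88 - 180)²/9)) = √(20735 + (-786 - (-92)²/9)) = √(20735 + (-786 - 8464/9)) = √(20735 - 15538/9) = √(171077/9) = √171077/3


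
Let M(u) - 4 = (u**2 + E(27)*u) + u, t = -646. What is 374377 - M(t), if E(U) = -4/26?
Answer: -551153/13 ≈ -42396.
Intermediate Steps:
E(U) = -2/13 (E(U) = -4*1/26 = -2/13)
M(u) = 4 + u**2 + 11*u/13 (M(u) = 4 + ((u**2 - 2*u/13) + u) = 4 + (u**2 + 11*u/13) = 4 + u**2 + 11*u/13)
374377 - M(t) = 374377 - (4 + (-646)**2 + (11/13)*(-646)) = 374377 - (4 + 417316 - 7106/13) = 374377 - 1*5418054/13 = 374377 - 5418054/13 = -551153/13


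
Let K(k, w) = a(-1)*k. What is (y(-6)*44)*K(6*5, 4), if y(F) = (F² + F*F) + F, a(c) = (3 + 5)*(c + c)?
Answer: -1393920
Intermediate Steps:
a(c) = 16*c (a(c) = 8*(2*c) = 16*c)
y(F) = F + 2*F² (y(F) = (F² + F²) + F = 2*F² + F = F + 2*F²)
K(k, w) = -16*k (K(k, w) = (16*(-1))*k = -16*k)
(y(-6)*44)*K(6*5, 4) = (-6*(1 + 2*(-6))*44)*(-96*5) = (-6*(1 - 12)*44)*(-16*30) = (-6*(-11)*44)*(-480) = (66*44)*(-480) = 2904*(-480) = -1393920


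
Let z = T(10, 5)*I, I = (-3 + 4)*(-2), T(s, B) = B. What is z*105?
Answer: -1050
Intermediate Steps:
I = -2 (I = 1*(-2) = -2)
z = -10 (z = 5*(-2) = -10)
z*105 = -10*105 = -1050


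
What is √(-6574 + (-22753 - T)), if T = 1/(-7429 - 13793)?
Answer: I*√163062929366/2358 ≈ 171.25*I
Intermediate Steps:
T = -1/21222 (T = 1/(-21222) = -1/21222 ≈ -4.7121e-5)
√(-6574 + (-22753 - T)) = √(-6574 + (-22753 - 1*(-1/21222))) = √(-6574 + (-22753 + 1/21222)) = √(-6574 - 482864165/21222) = √(-622377593/21222) = I*√163062929366/2358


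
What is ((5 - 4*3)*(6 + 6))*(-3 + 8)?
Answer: -420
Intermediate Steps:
((5 - 4*3)*(6 + 6))*(-3 + 8) = ((5 - 12)*12)*5 = -7*12*5 = -84*5 = -420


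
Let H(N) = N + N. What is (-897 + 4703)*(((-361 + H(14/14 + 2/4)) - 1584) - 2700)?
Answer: -17667452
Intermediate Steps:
H(N) = 2*N
(-897 + 4703)*(((-361 + H(14/14 + 2/4)) - 1584) - 2700) = (-897 + 4703)*(((-361 + 2*(14/14 + 2/4)) - 1584) - 2700) = 3806*(((-361 + 2*(14*(1/14) + 2*(¼))) - 1584) - 2700) = 3806*(((-361 + 2*(1 + ½)) - 1584) - 2700) = 3806*(((-361 + 2*(3/2)) - 1584) - 2700) = 3806*(((-361 + 3) - 1584) - 2700) = 3806*((-358 - 1584) - 2700) = 3806*(-1942 - 2700) = 3806*(-4642) = -17667452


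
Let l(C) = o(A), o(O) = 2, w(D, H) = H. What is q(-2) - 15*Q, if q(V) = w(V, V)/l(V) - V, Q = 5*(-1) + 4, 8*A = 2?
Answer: 16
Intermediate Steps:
A = ¼ (A = (⅛)*2 = ¼ ≈ 0.25000)
Q = -1 (Q = -5 + 4 = -1)
l(C) = 2
q(V) = -V/2 (q(V) = V/2 - V = -V/2)
q(-2) - 15*Q = -½*(-2) - 15*(-1) = 1 + 15 = 16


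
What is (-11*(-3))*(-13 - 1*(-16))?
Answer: 99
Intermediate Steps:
(-11*(-3))*(-13 - 1*(-16)) = 33*(-13 + 16) = 33*3 = 99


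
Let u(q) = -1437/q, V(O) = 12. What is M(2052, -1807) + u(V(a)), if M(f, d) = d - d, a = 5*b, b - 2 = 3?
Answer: -479/4 ≈ -119.75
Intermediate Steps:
b = 5 (b = 2 + 3 = 5)
a = 25 (a = 5*5 = 25)
M(f, d) = 0
M(2052, -1807) + u(V(a)) = 0 - 1437/12 = 0 - 1437*1/12 = 0 - 479/4 = -479/4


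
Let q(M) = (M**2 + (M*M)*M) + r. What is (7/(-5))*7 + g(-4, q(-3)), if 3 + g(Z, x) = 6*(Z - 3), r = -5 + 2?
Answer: -274/5 ≈ -54.800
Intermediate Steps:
r = -3
q(M) = -3 + M**2 + M**3 (q(M) = (M**2 + (M*M)*M) - 3 = (M**2 + M**2*M) - 3 = (M**2 + M**3) - 3 = -3 + M**2 + M**3)
g(Z, x) = -21 + 6*Z (g(Z, x) = -3 + 6*(Z - 3) = -3 + 6*(-3 + Z) = -3 + (-18 + 6*Z) = -21 + 6*Z)
(7/(-5))*7 + g(-4, q(-3)) = (7/(-5))*7 + (-21 + 6*(-4)) = (7*(-1/5))*7 + (-21 - 24) = -7/5*7 - 45 = -49/5 - 45 = -274/5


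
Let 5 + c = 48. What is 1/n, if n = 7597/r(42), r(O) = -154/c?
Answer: -154/326671 ≈ -0.00047142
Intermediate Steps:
c = 43 (c = -5 + 48 = 43)
r(O) = -154/43
n = -326671/154 (n = 7597/(-154/43) = 7597*(-43/154) = -326671/154 ≈ -2121.2)
1/n = 1/(-326671/154) = -154/326671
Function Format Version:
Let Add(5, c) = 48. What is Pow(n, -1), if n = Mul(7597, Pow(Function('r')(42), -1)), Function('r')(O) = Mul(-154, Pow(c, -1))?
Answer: Rational(-154, 326671) ≈ -0.00047142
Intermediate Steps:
c = 43 (c = Add(-5, 48) = 43)
Function('r')(O) = Rational(-154, 43) (Function('r')(O) = Mul(-154, Pow(43, -1)) = Mul(-154, Rational(1, 43)) = Rational(-154, 43))
n = Rational(-326671, 154) (n = Mul(7597, Pow(Rational(-154, 43), -1)) = Mul(7597, Rational(-43, 154)) = Rational(-326671, 154) ≈ -2121.2)
Pow(n, -1) = Pow(Rational(-326671, 154), -1) = Rational(-154, 326671)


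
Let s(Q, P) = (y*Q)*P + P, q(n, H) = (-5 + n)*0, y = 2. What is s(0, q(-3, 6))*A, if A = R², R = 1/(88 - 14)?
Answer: 0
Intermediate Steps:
R = 1/74 ≈ 0.013514
q(n, H) = 0
s(Q, P) = P + 2*P*Q (s(Q, P) = (2*Q)*P + P = 2*P*Q + P = P + 2*P*Q)
A = 1/5476 (A = (1/74)² = 1/5476 ≈ 0.00018262)
s(0, q(-3, 6))*A = (0*(1 + 2*0))*(1/5476) = (0*(1 + 0))*(1/5476) = (0*1)*(1/5476) = 0*(1/5476) = 0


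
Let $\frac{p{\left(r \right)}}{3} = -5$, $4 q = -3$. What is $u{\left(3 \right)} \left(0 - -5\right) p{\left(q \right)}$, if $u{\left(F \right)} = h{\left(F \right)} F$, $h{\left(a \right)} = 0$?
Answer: $0$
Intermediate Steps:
$q = - \frac{3}{4}$ ($q = \frac{1}{4} \left(-3\right) = - \frac{3}{4} \approx -0.75$)
$p{\left(r \right)} = -15$ ($p{\left(r \right)} = 3 \left(-5\right) = -15$)
$u{\left(F \right)} = 0$ ($u{\left(F \right)} = 0 F = 0$)
$u{\left(3 \right)} \left(0 - -5\right) p{\left(q \right)} = 0 \left(0 - -5\right) \left(-15\right) = 0 \left(0 + 5\right) \left(-15\right) = 0 \cdot 5 \left(-15\right) = 0 \left(-15\right) = 0$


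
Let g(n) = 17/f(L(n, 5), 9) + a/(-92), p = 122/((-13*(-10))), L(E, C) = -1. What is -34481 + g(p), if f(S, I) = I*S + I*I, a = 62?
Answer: -57101261/1656 ≈ -34481.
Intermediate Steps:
f(S, I) = I² + I*S (f(S, I) = I*S + I² = I² + I*S)
p = 61/65 (p = 122/130 = 122*(1/130) = 61/65 ≈ 0.93846)
g(n) = -725/1656 (g(n) = 17/((9*(9 - 1))) + 62/(-92) = 17/((9*8)) + 62*(-1/92) = 17/72 - 31/46 = -725/1656)
-34481 + g(p) = -34481 - 725/1656 = -57101261/1656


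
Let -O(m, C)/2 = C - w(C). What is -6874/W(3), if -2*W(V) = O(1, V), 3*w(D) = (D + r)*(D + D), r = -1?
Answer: 6874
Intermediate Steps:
w(D) = 2*D*(-1 + D)/3 (w(D) = ((D - 1)*(D + D))/3 = ((-1 + D)*(2*D))/3 = (2*D*(-1 + D))/3 = 2*D*(-1 + D)/3)
O(m, C) = -2*C + 4*C*(-1 + C)/3 (O(m, C) = -2*(C - 2*C*(-1 + C)/3) = -2*C + 4*C*(-1 + C)/3)
W(V) = -V*(-5 + 2*V)/3
-6874/W(3) = -6874/(5 - 2*3) = -6874/(5 - 6) = -6874/((1/3)*3*(-1)) = -6874/(-1) = -6874*(-1) = 6874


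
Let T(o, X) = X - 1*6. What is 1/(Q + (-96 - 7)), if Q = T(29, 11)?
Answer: -1/98 ≈ -0.010204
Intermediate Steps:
T(o, X) = -6 + X (T(o, X) = X - 6 = -6 + X)
Q = 5 (Q = -6 + 11 = 5)
1/(Q + (-96 - 7)) = 1/(5 + (-96 - 7)) = 1/(5 - 103) = 1/(-98) = -1/98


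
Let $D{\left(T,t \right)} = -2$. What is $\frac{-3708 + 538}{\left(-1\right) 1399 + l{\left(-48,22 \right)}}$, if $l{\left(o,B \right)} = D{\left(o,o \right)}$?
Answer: $\frac{3170}{1401} \approx 2.2627$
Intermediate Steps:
$l{\left(o,B \right)} = -2$
$\frac{-3708 + 538}{\left(-1\right) 1399 + l{\left(-48,22 \right)}} = \frac{-3708 + 538}{\left(-1\right) 1399 - 2} = - \frac{3170}{-1399 - 2} = - \frac{3170}{-1401} = \left(-3170\right) \left(- \frac{1}{1401}\right) = \frac{3170}{1401}$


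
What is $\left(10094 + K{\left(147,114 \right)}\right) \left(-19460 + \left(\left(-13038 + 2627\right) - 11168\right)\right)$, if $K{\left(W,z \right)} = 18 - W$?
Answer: $-408953635$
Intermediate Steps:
$\left(10094 + K{\left(147,114 \right)}\right) \left(-19460 + \left(\left(-13038 + 2627\right) - 11168\right)\right) = \left(10094 + \left(18 - 147\right)\right) \left(-19460 + \left(\left(-13038 + 2627\right) - 11168\right)\right) = \left(10094 + \left(18 - 147\right)\right) \left(-19460 - 21579\right) = \left(10094 - 129\right) \left(-19460 - 21579\right) = 9965 \left(-41039\right) = -408953635$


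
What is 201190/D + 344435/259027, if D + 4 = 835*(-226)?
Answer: 6443032230/24441010639 ≈ 0.26362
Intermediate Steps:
D = -188714 (D = -4 + 835*(-226) = -4 - 188710 = -188714)
201190/D + 344435/259027 = 201190/(-188714) + 344435/259027 = 201190*(-1/188714) + 344435*(1/259027) = -100595/94357 + 344435/259027 = 6443032230/24441010639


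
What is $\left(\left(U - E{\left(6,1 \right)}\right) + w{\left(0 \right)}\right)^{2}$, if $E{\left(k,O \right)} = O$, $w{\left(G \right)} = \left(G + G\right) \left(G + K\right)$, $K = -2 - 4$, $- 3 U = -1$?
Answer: $\frac{4}{9} \approx 0.44444$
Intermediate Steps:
$U = \frac{1}{3}$ ($U = \left(- \frac{1}{3}\right) \left(-1\right) = \frac{1}{3} \approx 0.33333$)
$K = -6$ ($K = -2 - 4 = -6$)
$w{\left(G \right)} = 2 G \left(-6 + G\right)$ ($w{\left(G \right)} = \left(G + G\right) \left(G - 6\right) = 2 G \left(-6 + G\right)$)
$\left(\left(U - E{\left(6,1 \right)}\right) + w{\left(0 \right)}\right)^{2} = \left(\left(\frac{1}{3} - 1\right) + 2 \cdot 0 \left(-6 + 0\right)\right)^{2} = \left(\left(\frac{1}{3} - 1\right) + 2 \cdot 0 \left(-6\right)\right)^{2} = \left(- \frac{2}{3} + 0\right)^{2} = \left(- \frac{2}{3}\right)^{2} = \frac{4}{9}$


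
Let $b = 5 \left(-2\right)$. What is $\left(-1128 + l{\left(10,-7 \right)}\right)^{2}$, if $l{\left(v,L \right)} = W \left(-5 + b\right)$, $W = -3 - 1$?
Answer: $1140624$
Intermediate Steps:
$W = -4$ ($W = -3 - 1 = -4$)
$b = -10$
$l{\left(v,L \right)} = 60$ ($l{\left(v,L \right)} = - 4 \left(-5 - 10\right) = \left(-4\right) \left(-15\right) = 60$)
$\left(-1128 + l{\left(10,-7 \right)}\right)^{2} = \left(-1128 + 60\right)^{2} = \left(-1068\right)^{2} = 1140624$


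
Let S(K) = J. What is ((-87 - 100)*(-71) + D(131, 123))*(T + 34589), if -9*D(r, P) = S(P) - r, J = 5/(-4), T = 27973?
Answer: 4989329927/6 ≈ 8.3155e+8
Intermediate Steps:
J = -5/4 (J = 5*(-¼) = -5/4 ≈ -1.2500)
S(K) = -5/4
D(r, P) = 5/36 + r/9 (D(r, P) = -(-5/4 - r)/9 = 5/36 + r/9)
((-87 - 100)*(-71) + D(131, 123))*(T + 34589) = ((-87 - 100)*(-71) + (5/36 + (⅑)*131))*(27973 + 34589) = (-187*(-71) + (5/36 + 131/9))*62562 = (13277 + 529/36)*62562 = (478501/36)*62562 = 4989329927/6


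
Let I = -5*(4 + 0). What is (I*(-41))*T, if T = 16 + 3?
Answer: 15580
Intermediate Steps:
I = -20 (I = -5*4 = -20)
T = 19
(I*(-41))*T = -20*(-41)*19 = 820*19 = 15580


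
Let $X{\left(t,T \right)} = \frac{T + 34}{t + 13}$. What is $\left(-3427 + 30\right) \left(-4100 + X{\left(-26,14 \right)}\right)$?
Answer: $\frac{181223156}{13} \approx 1.394 \cdot 10^{7}$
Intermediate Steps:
$X{\left(t,T \right)} = \frac{34 + T}{13 + t}$
$\left(-3427 + 30\right) \left(-4100 + X{\left(-26,14 \right)}\right) = \left(-3427 + 30\right) \left(-4100 + \frac{34 + 14}{13 - 26}\right) = - 3397 \left(-4100 + \frac{1}{-13} \cdot 48\right) = - 3397 \left(-4100 - \frac{48}{13}\right) = \left(-3397\right) \left(- \frac{53348}{13}\right) = \frac{181223156}{13}$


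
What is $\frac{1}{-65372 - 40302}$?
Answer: $- \frac{1}{105674} \approx -9.4631 \cdot 10^{-6}$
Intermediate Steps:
$\frac{1}{-65372 - 40302} = \frac{1}{-105674} = - \frac{1}{105674}$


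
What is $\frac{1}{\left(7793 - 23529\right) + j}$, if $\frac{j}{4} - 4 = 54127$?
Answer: $\frac{1}{200788} \approx 4.9804 \cdot 10^{-6}$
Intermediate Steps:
$j = 216524$ ($j = 16 + 4 \cdot 54127 = 16 + 216508 = 216524$)
$\frac{1}{\left(7793 - 23529\right) + j} = \frac{1}{\left(7793 - 23529\right) + 216524} = \frac{1}{-15736 + 216524} = \frac{1}{200788}$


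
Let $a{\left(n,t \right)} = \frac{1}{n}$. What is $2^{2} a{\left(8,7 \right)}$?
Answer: $\frac{1}{2} \approx 0.5$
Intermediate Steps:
$2^{2} a{\left(8,7 \right)} = \frac{2^{2}}{8} = 4 \cdot \frac{1}{8} = \frac{1}{2}$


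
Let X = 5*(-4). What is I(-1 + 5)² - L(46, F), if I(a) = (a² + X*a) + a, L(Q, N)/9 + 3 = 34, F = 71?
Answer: 3321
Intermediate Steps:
X = -20
L(Q, N) = 279 (L(Q, N) = -27 + 9*34 = -27 + 306 = 279)
I(a) = a² - 19*a (I(a) = (a² - 20*a) + a = a² - 19*a)
I(-1 + 5)² - L(46, F) = ((-1 + 5)*(-19 + (-1 + 5)))² - 1*279 = (4*(-19 + 4))² - 279 = (4*(-15))² - 279 = (-60)² - 279 = 3600 - 279 = 3321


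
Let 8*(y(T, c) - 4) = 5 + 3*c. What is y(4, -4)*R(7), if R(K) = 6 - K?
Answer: -25/8 ≈ -3.1250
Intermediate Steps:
y(T, c) = 37/8 + 3*c/8 (y(T, c) = 4 + (5 + 3*c)/8 = 4 + (5/8 + 3*c/8) = 37/8 + 3*c/8)
y(4, -4)*R(7) = (37/8 + (3/8)*(-4))*(6 - 1*7) = (37/8 - 3/2)*(6 - 7) = (25/8)*(-1) = -25/8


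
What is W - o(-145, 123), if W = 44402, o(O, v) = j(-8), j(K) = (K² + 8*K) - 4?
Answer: 44406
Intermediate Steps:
j(K) = -4 + K² + 8*K
o(O, v) = -4 (o(O, v) = -4 + (-8)² + 8*(-8) = -4 + 64 - 64 = -4)
W - o(-145, 123) = 44402 - 1*(-4) = 44402 + 4 = 44406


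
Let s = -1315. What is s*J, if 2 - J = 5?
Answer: 3945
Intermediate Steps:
J = -3 (J = 2 - 1*5 = 2 - 5 = -3)
s*J = -1315*(-3) = 3945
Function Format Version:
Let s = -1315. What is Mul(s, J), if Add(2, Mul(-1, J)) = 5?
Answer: 3945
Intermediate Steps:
J = -3 (J = Add(2, Mul(-1, 5)) = Add(2, -5) = -3)
Mul(s, J) = Mul(-1315, -3) = 3945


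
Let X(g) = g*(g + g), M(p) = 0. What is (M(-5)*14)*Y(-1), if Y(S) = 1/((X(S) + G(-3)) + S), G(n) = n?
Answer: 0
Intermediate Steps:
X(g) = 2*g**2 (X(g) = g*(2*g) = 2*g**2)
Y(S) = 1/(-3 + S + 2*S**2) (Y(S) = 1/((2*S**2 - 3) + S) = 1/((-3 + 2*S**2) + S) = 1/(-3 + S + 2*S**2))
(M(-5)*14)*Y(-1) = (0*14)/(-3 - 1 + 2*(-1)**2) = 0/(-3 - 1 + 2*1) = 0/(-3 - 1 + 2) = 0/(-2) = 0*(-1/2) = 0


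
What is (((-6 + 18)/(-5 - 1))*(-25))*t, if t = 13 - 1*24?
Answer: -550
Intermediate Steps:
t = -11 (t = 13 - 24 = -11)
(((-6 + 18)/(-5 - 1))*(-25))*t = (((-6 + 18)/(-5 - 1))*(-25))*(-11) = ((12/(-6))*(-25))*(-11) = ((12*(-1/6))*(-25))*(-11) = -2*(-25)*(-11) = 50*(-11) = -550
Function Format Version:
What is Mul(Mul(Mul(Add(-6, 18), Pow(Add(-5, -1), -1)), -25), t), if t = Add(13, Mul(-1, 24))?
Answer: -550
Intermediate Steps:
t = -11 (t = Add(13, -24) = -11)
Mul(Mul(Mul(Add(-6, 18), Pow(Add(-5, -1), -1)), -25), t) = Mul(Mul(Mul(Add(-6, 18), Pow(Add(-5, -1), -1)), -25), -11) = Mul(Mul(Mul(12, Pow(-6, -1)), -25), -11) = Mul(Mul(Mul(12, Rational(-1, 6)), -25), -11) = Mul(Mul(-2, -25), -11) = Mul(50, -11) = -550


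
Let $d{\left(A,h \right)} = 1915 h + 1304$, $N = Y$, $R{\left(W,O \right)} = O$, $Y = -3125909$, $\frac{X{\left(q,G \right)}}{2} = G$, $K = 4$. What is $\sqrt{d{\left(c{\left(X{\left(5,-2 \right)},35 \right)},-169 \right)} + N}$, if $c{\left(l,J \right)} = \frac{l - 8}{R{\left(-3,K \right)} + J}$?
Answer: $4 i \sqrt{215515} \approx 1856.9 i$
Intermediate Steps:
$X{\left(q,G \right)} = 2 G$
$N = -3125909$
$c{\left(l,J \right)} = \frac{-8 + l}{4 + J}$ ($c{\left(l,J \right)} = \frac{l - 8}{4 + J} = \frac{-8 + l}{4 + J}$)
$d{\left(A,h \right)} = 1304 + 1915 h$
$\sqrt{d{\left(c{\left(X{\left(5,-2 \right)},35 \right)},-169 \right)} + N} = \sqrt{\left(1304 + 1915 \left(-169\right)\right) - 3125909} = \sqrt{\left(1304 - 323635\right) - 3125909} = \sqrt{-322331 - 3125909} = \sqrt{-3448240} = 4 i \sqrt{215515}$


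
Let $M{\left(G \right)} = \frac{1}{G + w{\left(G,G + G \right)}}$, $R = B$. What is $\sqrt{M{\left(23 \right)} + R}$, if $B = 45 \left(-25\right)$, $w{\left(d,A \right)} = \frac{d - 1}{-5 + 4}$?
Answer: $2 i \sqrt{281} \approx 33.526 i$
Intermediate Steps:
$w{\left(d,A \right)} = 1 - d$ ($w{\left(d,A \right)} = \frac{-1 + d}{-1} = \left(-1 + d\right) \left(-1\right) = 1 - d$)
$B = -1125$
$R = -1125$
$M{\left(G \right)} = 1$ ($M{\left(G \right)} = \frac{1}{G - \left(-1 + G\right)} = 1^{-1} = 1$)
$\sqrt{M{\left(23 \right)} + R} = \sqrt{1 - 1125} = \sqrt{-1124} = 2 i \sqrt{281}$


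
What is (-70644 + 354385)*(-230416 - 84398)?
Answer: -89325639174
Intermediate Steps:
(-70644 + 354385)*(-230416 - 84398) = 283741*(-314814) = -89325639174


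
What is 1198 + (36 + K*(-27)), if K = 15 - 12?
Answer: 1153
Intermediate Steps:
K = 3
1198 + (36 + K*(-27)) = 1198 + (36 + 3*(-27)) = 1198 + (36 - 81) = 1198 - 45 = 1153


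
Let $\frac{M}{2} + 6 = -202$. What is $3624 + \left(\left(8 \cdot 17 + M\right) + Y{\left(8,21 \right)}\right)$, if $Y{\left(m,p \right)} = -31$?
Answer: $3313$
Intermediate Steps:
$M = -416$ ($M = -12 + 2 \left(-202\right) = -12 - 404 = -416$)
$3624 + \left(\left(8 \cdot 17 + M\right) + Y{\left(8,21 \right)}\right) = 3624 + \left(\left(8 \cdot 17 - 416\right) - 31\right) = 3624 + \left(\left(136 - 416\right) - 31\right) = 3624 - 311 = 3313$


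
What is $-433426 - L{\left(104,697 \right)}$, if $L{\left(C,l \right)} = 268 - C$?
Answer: $-433590$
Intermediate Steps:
$-433426 - L{\left(104,697 \right)} = -433426 - \left(268 - 104\right) = -433426 - 164 = -433590$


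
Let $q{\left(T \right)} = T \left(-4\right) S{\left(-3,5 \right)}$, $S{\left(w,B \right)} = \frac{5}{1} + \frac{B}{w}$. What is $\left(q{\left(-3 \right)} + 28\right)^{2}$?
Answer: $4624$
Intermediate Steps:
$S{\left(w,B \right)} = 5 + \frac{B}{w}$ ($S{\left(w,B \right)} = 5 \cdot 1 + \frac{B}{w} = 5 + \frac{B}{w}$)
$q{\left(T \right)} = - \frac{40 T}{3}$ ($q{\left(T \right)} = T \left(-4\right) \left(5 + \frac{5}{-3}\right) = - 4 T \left(5 + 5 \left(- \frac{1}{3}\right)\right) = - 4 T \left(5 - \frac{5}{3}\right) = - 4 T \frac{10}{3} = - \frac{40 T}{3}$)
$\left(q{\left(-3 \right)} + 28\right)^{2} = \left(\left(- \frac{40}{3}\right) \left(-3\right) + 28\right)^{2} = \left(40 + 28\right)^{2} = 68^{2} = 4624$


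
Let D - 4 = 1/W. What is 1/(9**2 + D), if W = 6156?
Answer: 6156/523261 ≈ 0.011765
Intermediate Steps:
D = 24625/6156 (D = 4 + 1/6156 = 24625/6156 ≈ 4.0002)
1/(9**2 + D) = 1/(9**2 + 24625/6156) = 1/(81 + 24625/6156) = 1/(523261/6156) = 6156/523261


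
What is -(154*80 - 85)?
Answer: -12235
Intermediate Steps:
-(154*80 - 85) = -(12320 - 85) = -1*12235 = -12235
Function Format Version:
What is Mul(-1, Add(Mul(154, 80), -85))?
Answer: -12235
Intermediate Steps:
Mul(-1, Add(Mul(154, 80), -85)) = Mul(-1, Add(12320, -85)) = Mul(-1, 12235) = -12235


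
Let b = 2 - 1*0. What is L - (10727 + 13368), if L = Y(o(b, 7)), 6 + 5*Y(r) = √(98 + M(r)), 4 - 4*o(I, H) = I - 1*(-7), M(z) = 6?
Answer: -120481/5 + 2*√26/5 ≈ -24094.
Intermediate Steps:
b = 2 (b = 2 + 0 = 2)
o(I, H) = -¾ - I/4 (o(I, H) = 1 - (I - 1*(-7))/4 = 1 - (I + 7)/4 = 1 - (7 + I)/4 = 1 + (-7/4 - I/4) = -¾ - I/4)
Y(r) = -6/5 + 2*√26/5 (Y(r) = -6/5 + √(98 + 6)/5 = -6/5 + √104/5 = -6/5 + (2*√26)/5 = -6/5 + 2*√26/5)
L = -6/5 + 2*√26/5 ≈ 0.83961
L - (10727 + 13368) = (-6/5 + 2*√26/5) - (10727 + 13368) = (-6/5 + 2*√26/5) - 1*24095 = (-6/5 + 2*√26/5) - 24095 = -120481/5 + 2*√26/5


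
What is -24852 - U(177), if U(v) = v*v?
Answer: -56181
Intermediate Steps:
U(v) = v²
-24852 - U(177) = -24852 - 1*177² = -24852 - 1*31329 = -24852 - 31329 = -56181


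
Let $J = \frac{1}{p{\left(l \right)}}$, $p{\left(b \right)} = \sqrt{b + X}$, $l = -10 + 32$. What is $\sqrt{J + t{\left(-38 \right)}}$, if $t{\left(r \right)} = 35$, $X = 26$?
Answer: $\frac{\sqrt{1260 + 3 \sqrt{3}}}{6} \approx 5.9283$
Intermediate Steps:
$l = 22$
$p{\left(b \right)} = \sqrt{26 + b}$ ($p{\left(b \right)} = \sqrt{b + 26} = \sqrt{26 + b}$)
$J = \frac{\sqrt{3}}{12}$ ($J = \frac{1}{\sqrt{26 + 22}} = \frac{1}{\sqrt{48}} = \frac{1}{4 \sqrt{3}} = \frac{\sqrt{3}}{12} \approx 0.14434$)
$\sqrt{J + t{\left(-38 \right)}} = \sqrt{\frac{\sqrt{3}}{12} + 35} = \sqrt{35 + \frac{\sqrt{3}}{12}}$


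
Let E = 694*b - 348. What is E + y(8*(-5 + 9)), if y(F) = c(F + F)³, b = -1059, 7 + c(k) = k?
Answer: -550101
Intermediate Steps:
c(k) = -7 + k
y(F) = (-7 + 2*F)³ (y(F) = (-7 + (F + F))³ = (-7 + 2*F)³)
E = -735294 (E = 694*(-1059) - 348 = -734946 - 348 = -735294)
E + y(8*(-5 + 9)) = -735294 + (-7 + 2*(8*(-5 + 9)))³ = -735294 + (-7 + 2*(8*4))³ = -735294 + (-7 + 2*32)³ = -735294 + (-7 + 64)³ = -735294 + 57³ = -735294 + 185193 = -550101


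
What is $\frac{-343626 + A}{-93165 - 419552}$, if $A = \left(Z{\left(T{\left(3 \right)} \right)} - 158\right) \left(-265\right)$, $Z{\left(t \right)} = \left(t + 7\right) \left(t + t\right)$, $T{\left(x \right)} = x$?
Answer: $\frac{317656}{512717} \approx 0.61955$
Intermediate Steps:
$Z{\left(t \right)} = 2 t \left(7 + t\right)$ ($Z{\left(t \right)} = \left(7 + t\right) 2 t = 2 t \left(7 + t\right)$)
$A = 25970$ ($A = \left(2 \cdot 3 \left(7 + 3\right) - 158\right) \left(-265\right) = \left(2 \cdot 3 \cdot 10 - 158\right) \left(-265\right) = \left(60 - 158\right) \left(-265\right) = \left(-98\right) \left(-265\right) = 25970$)
$\frac{-343626 + A}{-93165 - 419552} = \frac{-343626 + 25970}{-93165 - 419552} = - \frac{317656}{-512717} = \left(-317656\right) \left(- \frac{1}{512717}\right) = \frac{317656}{512717}$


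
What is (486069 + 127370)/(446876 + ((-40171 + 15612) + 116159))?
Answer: 613439/538476 ≈ 1.1392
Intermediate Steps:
(486069 + 127370)/(446876 + ((-40171 + 15612) + 116159)) = 613439/(446876 + (-24559 + 116159)) = 613439/(446876 + 91600) = 613439/538476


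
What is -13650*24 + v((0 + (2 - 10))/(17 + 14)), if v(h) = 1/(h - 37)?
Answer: -378378031/1155 ≈ -3.2760e+5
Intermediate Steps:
v(h) = 1/(-37 + h)
-13650*24 + v((0 + (2 - 10))/(17 + 14)) = -13650*24 + 1/(-37 + (0 + (2 - 10))/(17 + 14)) = -1050*312 + 1/(-37 + (0 - 8)/31) = -327600 + 1/(-37 - 8*1/31) = -327600 + 1/(-37 - 8/31) = -327600 + 1/(-1155/31) = -327600 - 31/1155 = -378378031/1155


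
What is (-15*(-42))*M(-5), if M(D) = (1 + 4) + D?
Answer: 0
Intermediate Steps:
M(D) = 5 + D
(-15*(-42))*M(-5) = (-15*(-42))*(5 - 5) = 630*0 = 0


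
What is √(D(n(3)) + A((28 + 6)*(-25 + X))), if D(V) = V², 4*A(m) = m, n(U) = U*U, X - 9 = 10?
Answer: √30 ≈ 5.4772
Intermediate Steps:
X = 19 (X = 9 + 10 = 19)
n(U) = U²
A(m) = m/4
√(D(n(3)) + A((28 + 6)*(-25 + X))) = √((3²)² + ((28 + 6)*(-25 + 19))/4) = √(9² + (34*(-6))/4) = √(81 + (¼)*(-204)) = √(81 - 51) = √30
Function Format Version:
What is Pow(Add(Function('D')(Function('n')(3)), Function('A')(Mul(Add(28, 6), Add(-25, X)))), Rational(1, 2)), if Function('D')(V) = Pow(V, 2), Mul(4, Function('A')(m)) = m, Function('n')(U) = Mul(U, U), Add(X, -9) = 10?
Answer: Pow(30, Rational(1, 2)) ≈ 5.4772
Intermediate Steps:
X = 19 (X = Add(9, 10) = 19)
Function('n')(U) = Pow(U, 2)
Function('A')(m) = Mul(Rational(1, 4), m)
Pow(Add(Function('D')(Function('n')(3)), Function('A')(Mul(Add(28, 6), Add(-25, X)))), Rational(1, 2)) = Pow(Add(Pow(Pow(3, 2), 2), Mul(Rational(1, 4), Mul(Add(28, 6), Add(-25, 19)))), Rational(1, 2)) = Pow(Add(Pow(9, 2), Mul(Rational(1, 4), Mul(34, -6))), Rational(1, 2)) = Pow(Add(81, Mul(Rational(1, 4), -204)), Rational(1, 2)) = Pow(Add(81, -51), Rational(1, 2)) = Pow(30, Rational(1, 2))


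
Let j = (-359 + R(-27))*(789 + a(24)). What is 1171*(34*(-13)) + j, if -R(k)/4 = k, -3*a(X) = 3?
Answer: -715370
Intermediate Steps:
a(X) = -1 (a(X) = -1/3*3 = -1)
R(k) = -4*k
j = -197788 (j = (-359 - 4*(-27))*(789 - 1) = (-359 + 108)*788 = -251*788 = -197788)
1171*(34*(-13)) + j = 1171*(34*(-13)) - 197788 = 1171*(-442) - 197788 = -517582 - 197788 = -715370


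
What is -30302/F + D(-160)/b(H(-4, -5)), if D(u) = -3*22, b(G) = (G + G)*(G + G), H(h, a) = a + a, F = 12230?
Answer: -646399/244600 ≈ -2.6427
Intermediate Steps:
H(h, a) = 2*a
b(G) = 4*G² (b(G) = (2*G)*(2*G) = 4*G²)
D(u) = -66
-30302/F + D(-160)/b(H(-4, -5)) = -30302/12230 - 66/(4*(2*(-5))²) = -30302*1/12230 - 66/(4*(-10)²) = -15151/6115 - 66/(4*100) = -15151/6115 - 66/400 = -15151/6115 - 66*1/400 = -15151/6115 - 33/200 = -646399/244600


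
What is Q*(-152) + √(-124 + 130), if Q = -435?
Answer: 66120 + √6 ≈ 66123.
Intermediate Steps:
Q*(-152) + √(-124 + 130) = -435*(-152) + √(-124 + 130) = 66120 + √6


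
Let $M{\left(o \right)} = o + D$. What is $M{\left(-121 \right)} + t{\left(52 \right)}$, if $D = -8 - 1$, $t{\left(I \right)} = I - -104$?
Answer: $26$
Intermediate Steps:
$t{\left(I \right)} = 104 + I$ ($t{\left(I \right)} = I + 104 = 104 + I$)
$D = -9$
$M{\left(o \right)} = -9 + o$ ($M{\left(o \right)} = o - 9 = -9 + o$)
$M{\left(-121 \right)} + t{\left(52 \right)} = \left(-9 - 121\right) + \left(104 + 52\right) = -130 + 156 = 26$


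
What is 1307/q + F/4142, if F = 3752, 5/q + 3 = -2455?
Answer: -6653297646/10355 ≈ -6.4252e+5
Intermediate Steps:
q = -5/2458 (q = 5/(-3 - 2455) = 5/(-2458) = 5*(-1/2458) = -5/2458 ≈ -0.0020342)
1307/q + F/4142 = 1307/(-5/2458) + 3752/4142 = 1307*(-2458/5) + 3752*(1/4142) = -3212606/5 + 1876/2071 = -6653297646/10355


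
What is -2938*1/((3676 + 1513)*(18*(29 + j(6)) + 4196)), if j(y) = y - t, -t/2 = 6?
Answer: -1469/13081469 ≈ -0.00011230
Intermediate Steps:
t = -12 (t = -2*6 = -12)
j(y) = 12 + y (j(y) = y - 1*(-12) = y + 12 = 12 + y)
-2938*1/((3676 + 1513)*(18*(29 + j(6)) + 4196)) = -2938*1/((3676 + 1513)*(18*(29 + (12 + 6)) + 4196)) = -2938*1/(5189*(18*(29 + 18) + 4196)) = -2938*1/(5189*(18*47 + 4196)) = -2938*1/(5189*(846 + 4196)) = -2938/(5189*5042) = -2938/26162938 = -2938*1/26162938 = -1469/13081469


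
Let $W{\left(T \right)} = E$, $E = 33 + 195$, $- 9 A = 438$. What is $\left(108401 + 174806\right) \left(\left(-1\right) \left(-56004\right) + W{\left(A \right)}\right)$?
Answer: $15925296024$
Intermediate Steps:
$A = - \frac{146}{3}$ ($A = \left(- \frac{1}{9}\right) 438 = - \frac{146}{3} \approx -48.667$)
$E = 228$
$W{\left(T \right)} = 228$
$\left(108401 + 174806\right) \left(\left(-1\right) \left(-56004\right) + W{\left(A \right)}\right) = \left(108401 + 174806\right) \left(\left(-1\right) \left(-56004\right) + 228\right) = 283207 \left(56004 + 228\right) = 283207 \cdot 56232 = 15925296024$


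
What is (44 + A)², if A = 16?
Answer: 3600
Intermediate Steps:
(44 + A)² = (44 + 16)² = 60² = 3600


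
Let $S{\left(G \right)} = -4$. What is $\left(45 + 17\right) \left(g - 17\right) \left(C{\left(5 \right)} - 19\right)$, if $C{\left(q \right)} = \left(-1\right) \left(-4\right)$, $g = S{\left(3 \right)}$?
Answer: $19530$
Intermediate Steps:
$g = -4$
$C{\left(q \right)} = 4$
$\left(45 + 17\right) \left(g - 17\right) \left(C{\left(5 \right)} - 19\right) = \left(45 + 17\right) \left(-4 - 17\right) \left(4 - 19\right) = 62 \left(\left(-21\right) \left(-15\right)\right) = 62 \cdot 315 = 19530$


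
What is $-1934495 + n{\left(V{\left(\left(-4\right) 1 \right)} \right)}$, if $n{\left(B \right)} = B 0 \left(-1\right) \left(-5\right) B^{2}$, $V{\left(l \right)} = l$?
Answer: $-1934495$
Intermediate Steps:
$n{\left(B \right)} = 0$ ($n{\left(B \right)} = 0 \cdot 5 B^{2} = 0$)
$-1934495 + n{\left(V{\left(\left(-4\right) 1 \right)} \right)} = -1934495 + 0 = -1934495$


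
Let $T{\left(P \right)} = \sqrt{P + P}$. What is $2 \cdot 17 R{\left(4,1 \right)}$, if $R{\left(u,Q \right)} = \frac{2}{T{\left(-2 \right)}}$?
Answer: $- 34 i \approx - 34.0 i$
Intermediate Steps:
$T{\left(P \right)} = \sqrt{2} \sqrt{P}$ ($T{\left(P \right)} = \sqrt{2 P} = \sqrt{2} \sqrt{P}$)
$R{\left(u,Q \right)} = - i$ ($R{\left(u,Q \right)} = \frac{2}{\sqrt{2} \sqrt{-2}} = \frac{2}{\sqrt{2} i \sqrt{2}} = \frac{2}{2 i} = 2 \left(- \frac{i}{2}\right) = - i$)
$2 \cdot 17 R{\left(4,1 \right)} = 2 \cdot 17 \left(- i\right) = 34 \left(- i\right) = - 34 i$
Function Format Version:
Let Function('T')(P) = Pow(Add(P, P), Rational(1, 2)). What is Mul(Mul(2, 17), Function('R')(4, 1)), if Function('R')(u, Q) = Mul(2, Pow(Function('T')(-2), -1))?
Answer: Mul(-34, I) ≈ Mul(-34.000, I)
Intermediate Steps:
Function('T')(P) = Mul(Pow(2, Rational(1, 2)), Pow(P, Rational(1, 2))) (Function('T')(P) = Pow(Mul(2, P), Rational(1, 2)) = Mul(Pow(2, Rational(1, 2)), Pow(P, Rational(1, 2))))
Function('R')(u, Q) = Mul(-1, I) (Function('R')(u, Q) = Mul(2, Pow(Mul(Pow(2, Rational(1, 2)), Pow(-2, Rational(1, 2))), -1)) = Mul(2, Pow(Mul(Pow(2, Rational(1, 2)), Mul(I, Pow(2, Rational(1, 2)))), -1)) = Mul(2, Pow(Mul(2, I), -1)) = Mul(2, Mul(Rational(-1, 2), I)) = Mul(-1, I))
Mul(Mul(2, 17), Function('R')(4, 1)) = Mul(Mul(2, 17), Mul(-1, I)) = Mul(34, Mul(-1, I)) = Mul(-34, I)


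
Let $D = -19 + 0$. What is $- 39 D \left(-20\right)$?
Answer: $-14820$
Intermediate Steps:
$D = -19$
$- 39 D \left(-20\right) = \left(-39\right) \left(-19\right) \left(-20\right) = 741 \left(-20\right) = -14820$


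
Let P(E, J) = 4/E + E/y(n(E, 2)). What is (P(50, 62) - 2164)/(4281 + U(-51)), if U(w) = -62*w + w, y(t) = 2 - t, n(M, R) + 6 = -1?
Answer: -2168/7425 ≈ -0.29199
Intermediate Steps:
n(M, R) = -7 (n(M, R) = -6 - 1 = -7)
U(w) = -61*w
P(E, J) = 4/E + E/9 (P(E, J) = 4/E + E/(2 - 1*(-7)) = 4/E + E/(2 + 7) = 4/E + E/9)
(P(50, 62) - 2164)/(4281 + U(-51)) = ((4/50 + (⅑)*50) - 2164)/(4281 - 61*(-51)) = ((4*(1/50) + 50/9) - 2164)/(4281 + 3111) = ((2/25 + 50/9) - 2164)/7392 = (1268/225 - 2164)*(1/7392) = -485632/225*1/7392 = -2168/7425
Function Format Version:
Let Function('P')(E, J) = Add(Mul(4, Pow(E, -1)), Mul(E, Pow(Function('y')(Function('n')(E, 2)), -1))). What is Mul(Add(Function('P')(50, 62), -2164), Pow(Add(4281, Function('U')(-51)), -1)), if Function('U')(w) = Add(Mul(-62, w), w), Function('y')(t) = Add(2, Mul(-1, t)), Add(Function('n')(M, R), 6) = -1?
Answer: Rational(-2168, 7425) ≈ -0.29199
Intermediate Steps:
Function('n')(M, R) = -7 (Function('n')(M, R) = Add(-6, -1) = -7)
Function('U')(w) = Mul(-61, w)
Function('P')(E, J) = Add(Mul(4, Pow(E, -1)), Mul(Rational(1, 9), E)) (Function('P')(E, J) = Add(Mul(4, Pow(E, -1)), Mul(E, Pow(Add(2, Mul(-1, -7)), -1))) = Add(Mul(4, Pow(E, -1)), Mul(E, Pow(Add(2, 7), -1))) = Add(Mul(4, Pow(E, -1)), Mul(E, Pow(9, -1))) = Add(Mul(4, Pow(E, -1)), Mul(E, Rational(1, 9))) = Add(Mul(4, Pow(E, -1)), Mul(Rational(1, 9), E)))
Mul(Add(Function('P')(50, 62), -2164), Pow(Add(4281, Function('U')(-51)), -1)) = Mul(Add(Add(Mul(4, Pow(50, -1)), Mul(Rational(1, 9), 50)), -2164), Pow(Add(4281, Mul(-61, -51)), -1)) = Mul(Add(Add(Mul(4, Rational(1, 50)), Rational(50, 9)), -2164), Pow(Add(4281, 3111), -1)) = Mul(Add(Add(Rational(2, 25), Rational(50, 9)), -2164), Pow(7392, -1)) = Mul(Add(Rational(1268, 225), -2164), Rational(1, 7392)) = Mul(Rational(-485632, 225), Rational(1, 7392)) = Rational(-2168, 7425)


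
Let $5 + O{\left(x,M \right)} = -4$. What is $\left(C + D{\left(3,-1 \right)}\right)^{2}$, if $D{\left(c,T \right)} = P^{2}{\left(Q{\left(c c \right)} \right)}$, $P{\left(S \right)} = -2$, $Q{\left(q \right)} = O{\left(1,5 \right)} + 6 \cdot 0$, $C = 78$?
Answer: $6724$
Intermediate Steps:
$O{\left(x,M \right)} = -9$ ($O{\left(x,M \right)} = -5 - 4 = -9$)
$Q{\left(q \right)} = -9$ ($Q{\left(q \right)} = -9 + 6 \cdot 0 = -9 + 0 = -9$)
$D{\left(c,T \right)} = 4$ ($D{\left(c,T \right)} = \left(-2\right)^{2} = 4$)
$\left(C + D{\left(3,-1 \right)}\right)^{2} = \left(78 + 4\right)^{2} = 82^{2} = 6724$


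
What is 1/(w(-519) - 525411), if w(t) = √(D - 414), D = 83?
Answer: -525411/276056719252 - I*√331/276056719252 ≈ -1.9033e-6 - 6.5905e-11*I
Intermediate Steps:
w(t) = I*√331 (w(t) = √(83 - 414) = √(-331) = I*√331)
1/(w(-519) - 525411) = 1/(I*√331 - 525411) = 1/(-525411 + I*√331)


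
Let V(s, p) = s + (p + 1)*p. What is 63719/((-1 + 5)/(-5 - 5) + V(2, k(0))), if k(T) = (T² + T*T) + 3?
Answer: 318595/68 ≈ 4685.2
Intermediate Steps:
k(T) = 3 + 2*T² (k(T) = (T² + T²) + 3 = 2*T² + 3 = 3 + 2*T²)
V(s, p) = s + p*(1 + p) (V(s, p) = s + (1 + p)*p = s + p*(1 + p))
63719/((-1 + 5)/(-5 - 5) + V(2, k(0))) = 63719/((-1 + 5)/(-5 - 5) + ((3 + 2*0²) + 2 + (3 + 2*0²)²)) = 63719/(4/(-10) + ((3 + 2*0) + 2 + (3 + 2*0)²)) = 63719/(4*(-⅒) + ((3 + 0) + 2 + (3 + 0)²)) = 63719/(-⅖ + (3 + 2 + 3²)) = 63719/(-⅖ + (3 + 2 + 9)) = 63719/(-⅖ + 14) = 63719/(68/5) = 63719*(5/68) = 318595/68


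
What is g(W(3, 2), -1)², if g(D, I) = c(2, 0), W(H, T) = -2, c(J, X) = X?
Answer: 0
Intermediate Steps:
g(D, I) = 0
g(W(3, 2), -1)² = 0² = 0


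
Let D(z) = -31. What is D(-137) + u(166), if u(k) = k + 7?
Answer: 142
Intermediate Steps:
u(k) = 7 + k
D(-137) + u(166) = -31 + (7 + 166) = -31 + 173 = 142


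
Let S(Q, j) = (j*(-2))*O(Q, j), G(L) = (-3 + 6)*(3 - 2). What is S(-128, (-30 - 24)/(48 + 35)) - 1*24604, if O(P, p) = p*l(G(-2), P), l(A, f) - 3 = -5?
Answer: -169485292/6889 ≈ -24602.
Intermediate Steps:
G(L) = 3 (G(L) = 3*1 = 3)
l(A, f) = -2 (l(A, f) = 3 - 5 = -2)
O(P, p) = -2*p (O(P, p) = p*(-2) = -2*p)
S(Q, j) = 4*j² (S(Q, j) = (j*(-2))*(-2*j) = (-2*j)*(-2*j) = 4*j²)
S(-128, (-30 - 24)/(48 + 35)) - 1*24604 = 4*((-30 - 24)/(48 + 35))² - 1*24604 = 4*(-54/83)² - 24604 = 4*(2916/6889) - 24604 = 11664/6889 - 24604 = -169485292/6889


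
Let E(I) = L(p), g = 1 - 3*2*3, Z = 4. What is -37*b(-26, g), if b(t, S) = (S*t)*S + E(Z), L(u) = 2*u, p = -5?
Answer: 278388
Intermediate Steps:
g = -17 (g = 1 - 6*3 = 1 - 18 = -17)
E(I) = -10 (E(I) = 2*(-5) = -10)
b(t, S) = -10 + t*S² (b(t, S) = (S*t)*S - 10 = t*S² - 10 = -10 + t*S²)
-37*b(-26, g) = -37*(-10 - 26*(-17)²) = -37*(-10 - 26*289) = -37*(-10 - 7514) = -37*(-7524) = 278388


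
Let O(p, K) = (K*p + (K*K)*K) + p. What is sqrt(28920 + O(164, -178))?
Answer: 2*I*sqrt(1409965) ≈ 2374.8*I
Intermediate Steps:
O(p, K) = p + K**3 + K*p (O(p, K) = (K*p + K**2*K) + p = (K*p + K**3) + p = (K**3 + K*p) + p = p + K**3 + K*p)
sqrt(28920 + O(164, -178)) = sqrt(28920 + (164 + (-178)**3 - 178*164)) = sqrt(28920 + (164 - 5639752 - 29192)) = sqrt(28920 - 5668780) = sqrt(-5639860) = 2*I*sqrt(1409965)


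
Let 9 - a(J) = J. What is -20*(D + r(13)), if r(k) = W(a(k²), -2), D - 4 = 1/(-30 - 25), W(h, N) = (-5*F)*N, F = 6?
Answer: -14076/11 ≈ -1279.6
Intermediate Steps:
a(J) = 9 - J
W(h, N) = -30*N (W(h, N) = (-5*6)*N = -30*N)
D = 219/55 (D = 4 + 1/(-30 - 25) = 4 + 1/(-55) = 4 - 1/55 = 219/55 ≈ 3.9818)
r(k) = 60 (r(k) = -30*(-2) = 60)
-20*(D + r(13)) = -20*(219/55 + 60) = -20*3519/55 = -14076/11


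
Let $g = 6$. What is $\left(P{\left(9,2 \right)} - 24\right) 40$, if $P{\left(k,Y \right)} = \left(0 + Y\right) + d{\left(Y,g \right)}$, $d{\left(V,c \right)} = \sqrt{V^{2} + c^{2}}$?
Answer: $-880 + 80 \sqrt{10} \approx -627.02$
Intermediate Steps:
$P{\left(k,Y \right)} = Y + \sqrt{36 + Y^{2}}$ ($P{\left(k,Y \right)} = \left(0 + Y\right) + \sqrt{Y^{2} + 6^{2}} = Y + \sqrt{Y^{2} + 36} = Y + \sqrt{36 + Y^{2}}$)
$\left(P{\left(9,2 \right)} - 24\right) 40 = \left(\left(2 + \sqrt{36 + 2^{2}}\right) - 24\right) 40 = \left(\left(2 + \sqrt{36 + 4}\right) - 24\right) 40 = \left(\left(2 + \sqrt{40}\right) - 24\right) 40 = \left(\left(2 + 2 \sqrt{10}\right) - 24\right) 40 = \left(-22 + 2 \sqrt{10}\right) 40 = -880 + 80 \sqrt{10}$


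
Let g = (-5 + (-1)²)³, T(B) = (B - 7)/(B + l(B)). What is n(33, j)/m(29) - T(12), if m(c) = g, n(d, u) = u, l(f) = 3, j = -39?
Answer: 53/192 ≈ 0.27604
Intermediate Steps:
T(B) = (-7 + B)/(3 + B) (T(B) = (B - 7)/(B + 3) = (-7 + B)/(3 + B))
g = -64 (g = (-5 + 1)³ = (-4)³ = -64)
m(c) = -64
n(33, j)/m(29) - T(12) = -39/(-64) - (-7 + 12)/(3 + 12) = -39*(-1/64) - 5/15 = 39/64 - 5/15 = 39/64 - 1*⅓ = 39/64 - ⅓ = 53/192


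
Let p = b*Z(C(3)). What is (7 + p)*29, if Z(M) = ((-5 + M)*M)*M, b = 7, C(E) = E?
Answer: -3451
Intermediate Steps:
Z(M) = M²*(-5 + M) (Z(M) = (M*(-5 + M))*M = M²*(-5 + M))
p = -126 (p = 7*(3²*(-5 + 3)) = 7*(9*(-2)) = 7*(-18) = -126)
(7 + p)*29 = (7 - 126)*29 = -119*29 = -3451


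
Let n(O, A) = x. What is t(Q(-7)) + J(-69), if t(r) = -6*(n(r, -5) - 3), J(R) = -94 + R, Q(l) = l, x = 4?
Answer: -169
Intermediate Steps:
n(O, A) = 4
t(r) = -6 (t(r) = -6*(4 - 3) = -6*1 = -6)
t(Q(-7)) + J(-69) = -6 + (-94 - 69) = -6 - 163 = -169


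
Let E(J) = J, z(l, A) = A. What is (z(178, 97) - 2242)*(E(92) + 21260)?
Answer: -45800040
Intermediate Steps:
(z(178, 97) - 2242)*(E(92) + 21260) = (97 - 2242)*(92 + 21260) = -2145*21352 = -45800040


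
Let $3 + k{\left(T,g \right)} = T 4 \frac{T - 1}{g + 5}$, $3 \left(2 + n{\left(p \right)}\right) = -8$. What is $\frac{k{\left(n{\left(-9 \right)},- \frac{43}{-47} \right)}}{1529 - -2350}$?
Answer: $\frac{18619}{4852629} \approx 0.0038369$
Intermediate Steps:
$n{\left(p \right)} = - \frac{14}{3}$ ($n{\left(p \right)} = -2 + \frac{1}{3} \left(-8\right) = -2 - \frac{8}{3} = - \frac{14}{3}$)
$k{\left(T,g \right)} = -3 + \frac{4 T \left(-1 + T\right)}{5 + g}$ ($k{\left(T,g \right)} = -3 + T 4 \frac{T - 1}{g + 5} = -3 + 4 T \frac{-1 + T}{5 + g} = -3 + \frac{4 T \left(-1 + T\right)}{5 + g}$)
$\frac{k{\left(n{\left(-9 \right)},- \frac{43}{-47} \right)}}{1529 - -2350} = \frac{\frac{1}{5 - \frac{43}{-47}} \left(-15 - - \frac{56}{3} - 3 \left(- \frac{43}{-47}\right) + 4 \left(- \frac{14}{3}\right)^{2}\right)}{1529 - -2350} = \frac{\frac{1}{5 - - \frac{43}{47}} \left(-15 + \frac{56}{3} - 3 \left(\left(-43\right) \left(- \frac{1}{47}\right)\right) + 4 \cdot \frac{196}{9}\right)}{1529 + 2350} = \frac{\frac{1}{5 + \frac{43}{47}} \left(-15 + \frac{56}{3} - \frac{129}{47} + \frac{784}{9}\right)}{3879} = \frac{-15 + \frac{56}{3} - \frac{129}{47} + \frac{784}{9}}{\frac{278}{47}} \cdot \frac{1}{3879} = \frac{47}{278} \cdot \frac{37238}{423} \cdot \frac{1}{3879} = \frac{18619}{1251} \cdot \frac{1}{3879} = \frac{18619}{4852629}$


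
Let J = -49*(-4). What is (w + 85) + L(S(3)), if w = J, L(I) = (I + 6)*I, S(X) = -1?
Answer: 276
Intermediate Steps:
J = 196
L(I) = I*(6 + I) (L(I) = (6 + I)*I = I*(6 + I))
w = 196
(w + 85) + L(S(3)) = (196 + 85) - (6 - 1) = 281 - 1*5 = 281 - 5 = 276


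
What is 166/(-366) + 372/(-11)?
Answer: -68989/2013 ≈ -34.272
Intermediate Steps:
166/(-366) + 372/(-11) = 166*(-1/366) + 372*(-1/11) = -83/183 - 372/11 = -68989/2013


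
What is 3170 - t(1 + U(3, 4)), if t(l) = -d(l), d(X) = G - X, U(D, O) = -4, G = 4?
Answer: 3177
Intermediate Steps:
d(X) = 4 - X
t(l) = -4 + l (t(l) = -(4 - l) = -4 + l)
3170 - t(1 + U(3, 4)) = 3170 - (-4 + (1 - 4)) = 3170 - (-4 - 3) = 3170 - 1*(-7) = 3170 + 7 = 3177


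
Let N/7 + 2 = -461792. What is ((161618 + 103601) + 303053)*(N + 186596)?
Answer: -1730934917664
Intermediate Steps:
N = -3232558 (N = -14 + 7*(-461792) = -14 - 3232544 = -3232558)
((161618 + 103601) + 303053)*(N + 186596) = ((161618 + 103601) + 303053)*(-3232558 + 186596) = (265219 + 303053)*(-3045962) = 568272*(-3045962) = -1730934917664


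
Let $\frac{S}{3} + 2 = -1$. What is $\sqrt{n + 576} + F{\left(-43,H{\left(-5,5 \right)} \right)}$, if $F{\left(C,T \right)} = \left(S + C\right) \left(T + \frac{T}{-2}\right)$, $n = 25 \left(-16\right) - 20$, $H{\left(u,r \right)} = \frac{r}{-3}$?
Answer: $\frac{130}{3} + 2 \sqrt{39} \approx 55.823$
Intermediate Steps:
$H{\left(u,r \right)} = - \frac{r}{3}$ ($H{\left(u,r \right)} = r \left(- \frac{1}{3}\right) = - \frac{r}{3}$)
$n = -420$ ($n = -400 - 20 = -420$)
$S = -9$ ($S = -6 + 3 \left(-1\right) = -6 - 3 = -9$)
$F{\left(C,T \right)} = \frac{T \left(-9 + C\right)}{2}$ ($F{\left(C,T \right)} = \left(-9 + C\right) \left(T + \frac{T}{-2}\right) = \left(-9 + C\right) \left(T + T \left(- \frac{1}{2}\right)\right) = \left(-9 + C\right) \left(T - \frac{T}{2}\right) = \left(-9 + C\right) \frac{T}{2} = \frac{T \left(-9 + C\right)}{2}$)
$\sqrt{n + 576} + F{\left(-43,H{\left(-5,5 \right)} \right)} = \sqrt{-420 + 576} + \frac{\left(- \frac{1}{3}\right) 5 \left(-9 - 43\right)}{2} = \sqrt{156} + \frac{1}{2} \left(- \frac{5}{3}\right) \left(-52\right) = 2 \sqrt{39} + \frac{130}{3} = \frac{130}{3} + 2 \sqrt{39}$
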